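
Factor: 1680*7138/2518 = 2^4  *3^1*5^1 * 7^1 * 43^1*83^1*1259^ ( - 1 )=5995920/1259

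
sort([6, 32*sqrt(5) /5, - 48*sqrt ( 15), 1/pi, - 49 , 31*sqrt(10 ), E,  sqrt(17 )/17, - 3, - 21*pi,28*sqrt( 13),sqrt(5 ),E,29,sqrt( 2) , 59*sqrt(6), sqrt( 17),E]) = [ - 48*sqrt(15) , - 21*pi , - 49, - 3 , sqrt( 17)/17 , 1/pi , sqrt(2 ) , sqrt(5), E , E,E , sqrt( 17) , 6  ,  32 * sqrt( 5) /5,29,31*sqrt(10 ),28*sqrt(13 ) , 59*sqrt( 6) ]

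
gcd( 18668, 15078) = 718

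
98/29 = 3 + 11/29=3.38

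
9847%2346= 463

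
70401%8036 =6113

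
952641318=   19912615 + 932728703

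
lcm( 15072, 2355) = 75360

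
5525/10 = 552+ 1/2 = 552.50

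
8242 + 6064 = 14306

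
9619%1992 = 1651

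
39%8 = 7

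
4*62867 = 251468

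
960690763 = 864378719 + 96312044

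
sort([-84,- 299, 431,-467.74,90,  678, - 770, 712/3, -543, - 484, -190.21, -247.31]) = [ - 770,-543, - 484, - 467.74, - 299,-247.31,  -  190.21, - 84 , 90, 712/3, 431,678] 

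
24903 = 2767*9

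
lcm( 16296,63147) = 505176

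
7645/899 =8 + 453/899 = 8.50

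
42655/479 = 42655/479=89.05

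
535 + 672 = 1207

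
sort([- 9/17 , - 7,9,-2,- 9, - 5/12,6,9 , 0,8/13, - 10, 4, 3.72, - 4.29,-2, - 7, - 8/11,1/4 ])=[ - 10, - 9, - 7, - 7, - 4.29 ,- 2, - 2 , - 8/11 , - 9/17, - 5/12,0,1/4, 8/13, 3.72,4,6 , 9,9 ] 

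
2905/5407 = 2905/5407 = 0.54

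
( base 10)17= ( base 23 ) H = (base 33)h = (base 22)H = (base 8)21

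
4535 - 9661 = -5126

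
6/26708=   3/13354 = 0.00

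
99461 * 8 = 795688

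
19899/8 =2487 + 3/8= 2487.38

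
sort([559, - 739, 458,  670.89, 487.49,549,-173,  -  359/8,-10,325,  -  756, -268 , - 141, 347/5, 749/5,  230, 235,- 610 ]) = [ - 756,  -  739, - 610, - 268,-173 , - 141, - 359/8, - 10,347/5, 749/5,230,235,325,458,487.49,549,559,  670.89 ] 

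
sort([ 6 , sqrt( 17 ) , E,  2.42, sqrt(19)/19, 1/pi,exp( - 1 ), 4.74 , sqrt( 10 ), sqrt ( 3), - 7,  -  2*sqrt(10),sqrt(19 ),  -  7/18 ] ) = [-7, - 2*sqrt( 10), - 7/18,sqrt( 19)/19, 1/pi,exp(-1 ),sqrt(3 ),2.42,E,sqrt( 10),sqrt( 17),sqrt( 19 ),4.74, 6]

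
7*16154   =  113078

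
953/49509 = 953/49509 = 0.02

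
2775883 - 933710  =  1842173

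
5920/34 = 174 + 2/17 = 174.12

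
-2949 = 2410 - 5359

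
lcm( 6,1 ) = 6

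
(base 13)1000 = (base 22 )4bj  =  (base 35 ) 1RR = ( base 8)4225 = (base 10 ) 2197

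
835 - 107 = 728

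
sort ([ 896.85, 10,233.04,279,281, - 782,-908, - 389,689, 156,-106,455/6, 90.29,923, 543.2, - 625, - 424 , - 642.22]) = [ - 908, - 782, - 642.22, - 625, - 424, - 389 , - 106 , 10,455/6,90.29 , 156,233.04,279,281,543.2, 689, 896.85, 923]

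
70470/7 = 70470/7  =  10067.14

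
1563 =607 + 956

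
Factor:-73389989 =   -  19^1* 31^1 *124601^1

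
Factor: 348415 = 5^1*17^1*4099^1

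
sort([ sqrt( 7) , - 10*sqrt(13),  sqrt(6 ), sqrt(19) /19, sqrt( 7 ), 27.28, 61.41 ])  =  [ - 10*sqrt( 13), sqrt ( 19 )/19, sqrt(6 ) , sqrt (7 )  ,  sqrt( 7) , 27.28,61.41]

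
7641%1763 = 589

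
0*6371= 0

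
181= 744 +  - 563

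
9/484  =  9/484 = 0.02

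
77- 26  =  51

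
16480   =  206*80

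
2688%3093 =2688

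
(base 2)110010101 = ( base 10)405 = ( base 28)ED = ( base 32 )cl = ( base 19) 126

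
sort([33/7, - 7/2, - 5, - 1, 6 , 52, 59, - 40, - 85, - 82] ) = [ - 85, - 82, - 40, - 5,-7/2, - 1, 33/7,6 , 52, 59]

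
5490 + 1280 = 6770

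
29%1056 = 29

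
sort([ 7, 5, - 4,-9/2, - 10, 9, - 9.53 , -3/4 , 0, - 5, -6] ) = [  -  10, - 9.53, - 6, - 5 , - 9/2, - 4 , - 3/4, 0, 5,7, 9] 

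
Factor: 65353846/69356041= 2^1 *521^(-1)*1187^1*27529^1 * 133121^( - 1 ) 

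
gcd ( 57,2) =1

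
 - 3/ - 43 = 3/43 = 0.07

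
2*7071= 14142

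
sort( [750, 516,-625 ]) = [-625 , 516,750 ] 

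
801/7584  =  267/2528=0.11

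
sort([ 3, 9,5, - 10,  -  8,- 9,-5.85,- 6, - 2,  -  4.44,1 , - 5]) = [ - 10,- 9 ,  -  8, - 6, -5.85,  -  5,- 4.44,- 2, 1,  3,5,9] 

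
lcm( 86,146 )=6278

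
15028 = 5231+9797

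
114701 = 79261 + 35440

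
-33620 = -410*82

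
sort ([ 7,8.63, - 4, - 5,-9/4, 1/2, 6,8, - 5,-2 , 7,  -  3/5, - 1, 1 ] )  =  [  -  5,  -  5, - 4, - 9/4, - 2,  -  1, - 3/5 , 1/2, 1,6, 7, 7,8, 8.63]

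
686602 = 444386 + 242216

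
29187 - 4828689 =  - 4799502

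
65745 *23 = 1512135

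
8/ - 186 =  - 1 + 89/93 = - 0.04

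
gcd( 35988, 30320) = 4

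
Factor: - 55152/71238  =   - 24/31 = -2^3*3^1*31^ ( - 1) 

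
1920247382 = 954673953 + 965573429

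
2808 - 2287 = 521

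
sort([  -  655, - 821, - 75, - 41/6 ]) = [-821, - 655, - 75, - 41/6 ]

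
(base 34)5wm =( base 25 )b0f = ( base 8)15352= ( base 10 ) 6890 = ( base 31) 758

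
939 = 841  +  98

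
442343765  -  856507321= - 414163556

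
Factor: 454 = 2^1*227^1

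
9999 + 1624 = 11623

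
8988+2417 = 11405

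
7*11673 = 81711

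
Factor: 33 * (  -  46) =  - 1518 = - 2^1*3^1*11^1*23^1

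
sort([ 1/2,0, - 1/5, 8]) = [ - 1/5, 0,1/2, 8 ] 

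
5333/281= 18+275/281=   18.98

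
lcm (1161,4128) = 37152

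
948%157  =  6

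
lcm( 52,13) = 52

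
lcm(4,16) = 16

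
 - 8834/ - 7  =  1262/1  =  1262.00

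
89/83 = 89/83 = 1.07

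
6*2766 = 16596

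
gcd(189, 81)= 27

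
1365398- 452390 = 913008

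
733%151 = 129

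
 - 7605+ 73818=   66213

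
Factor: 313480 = 2^3*5^1 * 17^1*461^1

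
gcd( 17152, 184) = 8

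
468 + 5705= 6173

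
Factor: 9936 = 2^4*3^3*23^1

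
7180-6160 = 1020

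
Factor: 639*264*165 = 27834840 = 2^3*3^4*5^1*11^2*71^1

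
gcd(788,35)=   1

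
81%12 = 9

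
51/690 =17/230 = 0.07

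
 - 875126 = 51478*(  -  17 ) 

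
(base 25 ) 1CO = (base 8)1665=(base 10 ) 949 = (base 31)uj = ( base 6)4221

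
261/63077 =261/63077  =  0.00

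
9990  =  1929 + 8061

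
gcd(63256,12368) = 8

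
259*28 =7252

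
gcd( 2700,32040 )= 180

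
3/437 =3/437 =0.01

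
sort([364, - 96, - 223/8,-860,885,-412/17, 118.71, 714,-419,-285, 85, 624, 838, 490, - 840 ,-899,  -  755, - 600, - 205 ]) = [-899, - 860,-840, - 755 , - 600,-419,-285, - 205, - 96 ,-223/8, - 412/17, 85, 118.71 , 364, 490,624,714 , 838 , 885]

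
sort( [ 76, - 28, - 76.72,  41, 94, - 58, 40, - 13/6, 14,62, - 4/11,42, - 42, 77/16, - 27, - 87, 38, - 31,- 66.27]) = [- 87,-76.72  , - 66.27, - 58, - 42, -31,-28 , - 27, - 13/6, - 4/11,77/16, 14, 38, 40 , 41, 42,  62, 76, 94]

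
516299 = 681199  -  164900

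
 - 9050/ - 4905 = 1810/981 = 1.85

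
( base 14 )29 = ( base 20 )1H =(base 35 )12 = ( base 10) 37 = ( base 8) 45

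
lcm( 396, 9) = 396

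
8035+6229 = 14264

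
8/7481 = 8/7481 = 0.00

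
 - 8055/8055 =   -  1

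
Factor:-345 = -3^1*5^1 * 23^1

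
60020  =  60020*1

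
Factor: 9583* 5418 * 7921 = 411263817174 =2^1*3^2*7^2*37^2*43^1 * 89^2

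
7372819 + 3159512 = 10532331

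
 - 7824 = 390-8214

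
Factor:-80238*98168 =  - 7876803984 = - 2^4*3^1 * 7^1*43^1 *311^1 * 1753^1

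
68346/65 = 1051+31/65 = 1051.48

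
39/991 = 39/991   =  0.04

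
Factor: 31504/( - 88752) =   -  3^(  -  1)*11^1 *43^(  -  2 )*179^1 = -1969/5547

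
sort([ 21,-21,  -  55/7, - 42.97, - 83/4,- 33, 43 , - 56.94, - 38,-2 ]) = [ - 56.94, - 42.97,-38,-33,-21, - 83/4, - 55/7, - 2, 21, 43 ] 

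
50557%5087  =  4774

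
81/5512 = 81/5512 =0.01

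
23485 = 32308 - 8823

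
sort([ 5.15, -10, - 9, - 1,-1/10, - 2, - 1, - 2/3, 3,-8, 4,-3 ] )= [ - 10, - 9, - 8, - 3,-2, - 1, - 1, - 2/3, - 1/10, 3, 4, 5.15] 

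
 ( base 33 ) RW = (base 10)923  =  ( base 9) 1235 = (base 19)2ab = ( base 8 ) 1633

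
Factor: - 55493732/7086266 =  - 2^1 * 7^1*11^( - 1 )*29^( - 2)*383^( - 1)*1981919^1 = - 27746866/3543133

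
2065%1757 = 308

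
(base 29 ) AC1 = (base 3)110000102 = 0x2237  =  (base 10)8759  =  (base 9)13012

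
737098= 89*8282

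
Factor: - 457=-457^1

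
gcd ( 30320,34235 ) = 5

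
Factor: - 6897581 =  - 313^1*22037^1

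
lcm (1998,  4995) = 9990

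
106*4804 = 509224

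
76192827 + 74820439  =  151013266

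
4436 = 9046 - 4610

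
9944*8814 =87646416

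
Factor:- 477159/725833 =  - 3^1*53^1*71^( - 1 )*3001^1*10223^( - 1 ) 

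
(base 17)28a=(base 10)724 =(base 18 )244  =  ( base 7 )2053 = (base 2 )1011010100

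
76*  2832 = 215232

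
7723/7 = 1103 + 2/7 = 1103.29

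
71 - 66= 5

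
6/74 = 3/37 = 0.08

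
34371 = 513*67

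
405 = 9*45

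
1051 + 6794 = 7845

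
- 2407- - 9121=6714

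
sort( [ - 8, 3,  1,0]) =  [ - 8,0, 1, 3 ]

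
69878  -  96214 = -26336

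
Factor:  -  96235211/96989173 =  - 31^( - 1)*37^ (-1 )*84559^(-1 )*96235211^1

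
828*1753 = 1451484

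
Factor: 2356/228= 3^( - 1) *31^1 = 31/3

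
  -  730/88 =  - 365/44 = - 8.30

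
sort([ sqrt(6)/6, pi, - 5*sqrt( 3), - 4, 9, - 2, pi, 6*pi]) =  [ - 5*sqrt (3), - 4, - 2,sqrt(6 )/6, pi,  pi, 9, 6*pi ] 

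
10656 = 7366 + 3290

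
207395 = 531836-324441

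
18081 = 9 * 2009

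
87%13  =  9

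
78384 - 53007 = 25377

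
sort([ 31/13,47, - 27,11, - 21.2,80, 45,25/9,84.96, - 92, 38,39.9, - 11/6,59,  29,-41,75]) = [ - 92, - 41, - 27, - 21.2,-11/6,31/13,  25/9, 11,29,38,  39.9,45,47,59,75,  80 , 84.96 ] 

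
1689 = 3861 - 2172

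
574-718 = -144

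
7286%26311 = 7286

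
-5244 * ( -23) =120612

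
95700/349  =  95700/349 = 274.21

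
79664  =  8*9958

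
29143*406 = 11832058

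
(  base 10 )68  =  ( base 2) 1000100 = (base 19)3B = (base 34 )20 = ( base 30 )28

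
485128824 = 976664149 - 491535325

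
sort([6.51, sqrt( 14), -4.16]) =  [-4.16,sqrt( 14),6.51 ]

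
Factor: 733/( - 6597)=-3^ (  -  2) =- 1/9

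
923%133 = 125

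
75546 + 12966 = 88512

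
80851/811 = 99 + 562/811 = 99.69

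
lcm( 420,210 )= 420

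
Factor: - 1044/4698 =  - 2^1*3^( - 2) = - 2/9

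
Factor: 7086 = 2^1*3^1 * 1181^1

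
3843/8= 480+3/8=480.38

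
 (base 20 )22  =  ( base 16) 2a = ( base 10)42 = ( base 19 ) 24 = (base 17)28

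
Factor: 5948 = 2^2*1487^1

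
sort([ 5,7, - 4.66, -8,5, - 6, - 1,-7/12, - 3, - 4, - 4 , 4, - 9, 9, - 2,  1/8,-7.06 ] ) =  [-9,-8, - 7.06,-6,-4.66, - 4, -4,-3,  -  2,-1,-7/12,1/8,4,5, 5,7,  9 ]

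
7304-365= 6939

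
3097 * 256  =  792832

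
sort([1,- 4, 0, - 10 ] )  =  [-10,- 4 , 0,1]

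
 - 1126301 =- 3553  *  317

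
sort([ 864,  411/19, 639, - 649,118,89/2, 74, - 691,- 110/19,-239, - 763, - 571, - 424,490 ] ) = [ - 763, - 691, - 649,-571, - 424, - 239, -110/19, 411/19, 89/2,74  ,  118, 490, 639,864] 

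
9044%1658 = 754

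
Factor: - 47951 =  - 47951^1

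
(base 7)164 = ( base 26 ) 3H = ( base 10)95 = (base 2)1011111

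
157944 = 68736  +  89208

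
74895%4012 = 2679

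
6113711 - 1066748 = 5046963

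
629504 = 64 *9836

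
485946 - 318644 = 167302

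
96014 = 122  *787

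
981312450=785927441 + 195385009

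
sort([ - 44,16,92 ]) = [  -  44, 16,  92] 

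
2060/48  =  515/12  =  42.92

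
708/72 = 59/6 = 9.83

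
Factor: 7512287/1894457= 101^( - 1 )*881^1* 8527^1*18757^( - 1)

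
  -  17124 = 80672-97796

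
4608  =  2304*2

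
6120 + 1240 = 7360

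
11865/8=1483 + 1/8 = 1483.12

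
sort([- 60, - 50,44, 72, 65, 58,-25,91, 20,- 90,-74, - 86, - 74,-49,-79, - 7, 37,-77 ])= [ -90, - 86, - 79, - 77, - 74,-74, - 60, - 50, - 49, - 25, - 7, 20,37, 44,  58, 65,72,91 ] 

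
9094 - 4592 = 4502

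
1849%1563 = 286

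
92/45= 2+ 2/45 = 2.04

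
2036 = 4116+-2080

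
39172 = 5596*7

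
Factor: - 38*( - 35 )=2^1*5^1*7^1*19^1=1330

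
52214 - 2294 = 49920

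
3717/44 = 84 + 21/44 = 84.48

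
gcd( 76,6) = 2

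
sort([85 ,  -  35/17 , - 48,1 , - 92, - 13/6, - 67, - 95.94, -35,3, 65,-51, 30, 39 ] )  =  [ - 95.94, - 92, - 67 , - 51 , - 48, - 35, - 13/6, - 35/17,1,3, 30, 39, 65 , 85 ]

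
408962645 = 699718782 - 290756137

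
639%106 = 3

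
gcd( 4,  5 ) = 1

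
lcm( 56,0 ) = 0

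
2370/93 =25 + 15/31 =25.48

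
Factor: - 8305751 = - 43^1 * 233^1*829^1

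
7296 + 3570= 10866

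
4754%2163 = 428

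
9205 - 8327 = 878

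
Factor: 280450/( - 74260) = - 2^( - 1)*5^1*47^( - 1 )*71^1 = -355/94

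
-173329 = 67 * (  -  2587 )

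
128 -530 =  - 402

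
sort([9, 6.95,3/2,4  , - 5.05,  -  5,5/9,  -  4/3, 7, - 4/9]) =[ - 5.05,-5 , - 4/3, - 4/9,5/9,3/2 , 4,6.95,7, 9 ]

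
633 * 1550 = 981150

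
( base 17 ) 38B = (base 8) 1766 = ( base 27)1af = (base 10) 1014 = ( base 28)186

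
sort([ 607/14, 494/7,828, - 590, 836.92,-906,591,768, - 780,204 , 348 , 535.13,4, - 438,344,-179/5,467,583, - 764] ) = [  -  906,-780,-764, - 590, - 438, - 179/5 , 4,607/14,494/7,204,  344,348,467,535.13,  583,591, 768,828, 836.92]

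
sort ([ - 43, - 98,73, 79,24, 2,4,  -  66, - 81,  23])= [ - 98, - 81, - 66, - 43 , 2, 4, 23,24, 73, 79 ]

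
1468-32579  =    -  31111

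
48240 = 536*90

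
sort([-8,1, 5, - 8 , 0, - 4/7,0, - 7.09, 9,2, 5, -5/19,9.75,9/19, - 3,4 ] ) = [ - 8, - 8, - 7.09 ,  -  3, - 4/7, - 5/19,0, 0, 9/19,1,2, 4,5,5,9, 9.75]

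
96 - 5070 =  - 4974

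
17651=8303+9348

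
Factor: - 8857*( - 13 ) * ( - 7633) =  - 13^1*17^2 *449^1*521^1 = -878871253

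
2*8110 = 16220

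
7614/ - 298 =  -3807/149 = - 25.55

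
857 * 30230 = 25907110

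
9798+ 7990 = 17788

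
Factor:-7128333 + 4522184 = -2606149 = - 7^1*13^2 * 2203^1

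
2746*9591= 26336886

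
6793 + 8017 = 14810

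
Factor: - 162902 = -2^1*47^1 * 1733^1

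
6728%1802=1322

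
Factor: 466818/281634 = 11^2*  73^ (-1)=121/73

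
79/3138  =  79/3138 = 0.03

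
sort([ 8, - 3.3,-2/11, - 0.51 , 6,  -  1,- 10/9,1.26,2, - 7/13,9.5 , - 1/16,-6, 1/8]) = [ - 6, - 3.3, - 10/9, - 1,-7/13, - 0.51,-2/11, - 1/16,1/8, 1.26 , 2, 6,8 , 9.5]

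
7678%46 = 42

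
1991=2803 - 812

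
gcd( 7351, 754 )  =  1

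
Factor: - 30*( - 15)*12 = 5400 = 2^3  *3^3*5^2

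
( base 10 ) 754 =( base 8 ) 1362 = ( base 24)17a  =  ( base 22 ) 1C6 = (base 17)2a6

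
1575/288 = 175/32 = 5.47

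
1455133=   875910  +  579223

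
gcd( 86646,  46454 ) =2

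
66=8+58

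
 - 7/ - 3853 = 7/3853 =0.00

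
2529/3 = 843=843.00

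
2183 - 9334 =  - 7151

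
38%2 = 0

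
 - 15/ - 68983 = 15/68983 = 0.00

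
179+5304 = 5483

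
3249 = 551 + 2698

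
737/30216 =737/30216 = 0.02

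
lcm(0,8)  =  0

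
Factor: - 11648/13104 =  - 8/9 = - 2^3*3^( - 2 )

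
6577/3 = 6577/3 = 2192.33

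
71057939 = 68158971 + 2898968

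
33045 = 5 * 6609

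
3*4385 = 13155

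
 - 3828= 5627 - 9455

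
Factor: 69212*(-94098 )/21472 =-74008077/244 = -2^( - 2 )*3^1*11^2*13^1*61^(-1 ) *15683^1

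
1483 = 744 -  - 739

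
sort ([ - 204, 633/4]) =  [  -  204, 633/4 ]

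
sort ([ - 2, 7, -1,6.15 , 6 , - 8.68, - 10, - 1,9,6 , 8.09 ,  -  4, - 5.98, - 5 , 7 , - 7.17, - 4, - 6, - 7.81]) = [ - 10 , - 8.68,-7.81 , - 7.17 , - 6, - 5.98, - 5 , - 4 , - 4 , - 2 , - 1, - 1, 6, 6, 6.15, 7 , 7 , 8.09, 9]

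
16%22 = 16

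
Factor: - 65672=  - 2^3 * 8209^1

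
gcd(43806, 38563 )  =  49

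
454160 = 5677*80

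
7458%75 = 33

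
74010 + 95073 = 169083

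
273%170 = 103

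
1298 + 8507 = 9805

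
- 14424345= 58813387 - 73237732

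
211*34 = 7174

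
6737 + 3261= 9998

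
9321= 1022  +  8299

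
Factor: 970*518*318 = 159782280  =  2^3*3^1*5^1 *7^1 * 37^1 * 53^1*97^1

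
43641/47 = 43641/47 = 928.53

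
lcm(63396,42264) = 126792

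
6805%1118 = 97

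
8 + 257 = 265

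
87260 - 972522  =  -885262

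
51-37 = 14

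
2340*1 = 2340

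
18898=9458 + 9440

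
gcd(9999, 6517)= 1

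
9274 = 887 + 8387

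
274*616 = 168784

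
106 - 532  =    -  426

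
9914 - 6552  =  3362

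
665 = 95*7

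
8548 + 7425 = 15973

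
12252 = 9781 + 2471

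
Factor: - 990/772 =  - 495/386 = - 2^ (-1) * 3^2*  5^1*11^1*193^ (-1) 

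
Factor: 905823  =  3^4*53^1*211^1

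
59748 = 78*766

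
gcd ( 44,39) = 1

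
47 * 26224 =1232528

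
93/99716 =93/99716 =0.00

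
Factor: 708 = 2^2*3^1*59^1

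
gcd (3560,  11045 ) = 5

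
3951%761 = 146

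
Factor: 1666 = 2^1*7^2 *17^1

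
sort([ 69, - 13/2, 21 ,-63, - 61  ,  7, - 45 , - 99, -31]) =[ - 99, -63, - 61,  -  45, - 31,  -  13/2, 7, 21,  69 ] 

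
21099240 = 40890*516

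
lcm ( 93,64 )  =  5952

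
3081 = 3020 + 61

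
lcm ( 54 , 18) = 54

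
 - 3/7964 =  - 3/7964 = -0.00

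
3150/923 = 3150/923  =  3.41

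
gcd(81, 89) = 1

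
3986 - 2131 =1855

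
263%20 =3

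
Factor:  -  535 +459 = -2^2*19^1 = - 76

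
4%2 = 0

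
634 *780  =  494520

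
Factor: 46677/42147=3^( - 2 )*7^ ( - 1)*223^( - 1 )*15559^1 = 15559/14049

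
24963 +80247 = 105210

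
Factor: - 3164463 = - 3^2*47^1 * 7481^1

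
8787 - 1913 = 6874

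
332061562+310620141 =642681703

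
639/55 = 11 +34/55  =  11.62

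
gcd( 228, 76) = 76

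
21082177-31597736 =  - 10515559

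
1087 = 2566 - 1479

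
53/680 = 53/680= 0.08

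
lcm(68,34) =68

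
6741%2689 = 1363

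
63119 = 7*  9017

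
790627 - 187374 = 603253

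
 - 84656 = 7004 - 91660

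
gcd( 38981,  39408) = 1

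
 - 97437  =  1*(-97437 ) 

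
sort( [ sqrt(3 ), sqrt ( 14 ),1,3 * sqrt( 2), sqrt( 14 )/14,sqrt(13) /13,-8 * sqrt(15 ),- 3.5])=[ - 8*sqrt( 15), - 3.5,sqrt (14)/14,  sqrt (13) /13,1,sqrt(3),sqrt (14 ),3 * sqrt( 2)]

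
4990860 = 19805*252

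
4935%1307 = 1014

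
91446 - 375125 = - 283679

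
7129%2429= 2271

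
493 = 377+116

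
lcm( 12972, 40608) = 933984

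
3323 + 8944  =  12267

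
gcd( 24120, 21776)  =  8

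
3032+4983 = 8015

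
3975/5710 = 795/1142 = 0.70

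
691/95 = 7 + 26/95=7.27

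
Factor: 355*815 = 289325 = 5^2 * 71^1*163^1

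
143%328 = 143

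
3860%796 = 676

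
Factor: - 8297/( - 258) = 2^( - 1)*3^(-1 ) * 43^( - 1)*8297^1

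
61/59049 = 61/59049 = 0.00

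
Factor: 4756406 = 2^1*29^1*82007^1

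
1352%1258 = 94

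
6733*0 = 0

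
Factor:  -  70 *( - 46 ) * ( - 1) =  - 3220  =  -  2^2 * 5^1*7^1*23^1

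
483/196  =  69/28 = 2.46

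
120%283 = 120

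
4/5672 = 1/1418= 0.00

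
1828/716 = 457/179 = 2.55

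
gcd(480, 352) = 32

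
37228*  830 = 30899240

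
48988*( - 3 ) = -146964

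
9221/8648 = 9221/8648=1.07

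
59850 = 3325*18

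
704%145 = 124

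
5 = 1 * 5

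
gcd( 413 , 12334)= 7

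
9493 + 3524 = 13017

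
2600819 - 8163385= - 5562566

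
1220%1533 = 1220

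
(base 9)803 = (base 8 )1213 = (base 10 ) 651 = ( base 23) 157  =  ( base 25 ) 111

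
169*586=99034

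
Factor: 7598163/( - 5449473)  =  - 3^( - 1)*605497^ ( - 1 )*2532721^1  =  -2532721/1816491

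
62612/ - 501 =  - 125 + 13/501 =-  124.97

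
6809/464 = 6809/464 = 14.67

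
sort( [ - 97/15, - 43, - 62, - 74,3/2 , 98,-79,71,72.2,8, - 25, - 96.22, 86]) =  [ - 96.22, - 79, - 74, - 62, - 43, - 25, - 97/15,3/2,8, 71,72.2, 86 , 98 ]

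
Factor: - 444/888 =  - 2^( - 1) = -1/2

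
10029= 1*10029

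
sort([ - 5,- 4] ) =[  -  5,-4] 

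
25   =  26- 1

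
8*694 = 5552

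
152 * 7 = 1064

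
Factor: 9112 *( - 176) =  - 2^7*11^1*17^1*67^1 = - 1603712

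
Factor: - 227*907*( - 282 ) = 2^1*3^1*47^1*227^1*907^1 = 58060698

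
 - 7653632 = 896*( - 8542)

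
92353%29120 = 4993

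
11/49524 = 11/49524= 0.00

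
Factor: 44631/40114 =2^( - 1)*3^4 * 19^1*29^1 * 31^( - 1 )*647^(-1 ) 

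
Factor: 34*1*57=2^1* 3^1*17^1*19^1 = 1938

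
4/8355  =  4/8355= 0.00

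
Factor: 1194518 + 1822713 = 7^1*41^1*10513^1 = 3017231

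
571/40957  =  571/40957= 0.01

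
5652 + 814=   6466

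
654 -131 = 523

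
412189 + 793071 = 1205260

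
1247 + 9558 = 10805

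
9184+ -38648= - 29464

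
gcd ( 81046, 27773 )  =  1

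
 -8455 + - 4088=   -  12543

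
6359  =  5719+640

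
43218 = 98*441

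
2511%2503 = 8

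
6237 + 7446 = 13683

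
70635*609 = 43016715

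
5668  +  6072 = 11740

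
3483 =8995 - 5512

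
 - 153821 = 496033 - 649854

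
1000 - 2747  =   -1747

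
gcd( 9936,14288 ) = 16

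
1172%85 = 67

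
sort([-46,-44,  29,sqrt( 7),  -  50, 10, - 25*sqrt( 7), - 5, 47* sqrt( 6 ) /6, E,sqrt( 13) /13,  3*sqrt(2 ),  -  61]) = [  -  25*sqrt( 7), - 61, - 50, - 46, - 44,  -  5,sqrt(13)/13, sqrt( 7 ), E, 3*sqrt( 2 ),10, 47*sqrt( 6) /6, 29 ] 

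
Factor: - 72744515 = - 5^1*23^1*632561^1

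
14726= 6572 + 8154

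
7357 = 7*1051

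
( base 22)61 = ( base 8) 205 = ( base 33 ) 41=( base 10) 133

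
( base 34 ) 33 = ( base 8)151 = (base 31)3c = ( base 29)3I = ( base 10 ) 105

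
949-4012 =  - 3063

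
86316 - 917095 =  - 830779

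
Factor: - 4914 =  - 2^1 * 3^3*7^1*13^1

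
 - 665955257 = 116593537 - 782548794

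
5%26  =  5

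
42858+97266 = 140124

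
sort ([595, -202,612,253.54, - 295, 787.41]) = [ - 295, - 202, 253.54, 595 , 612, 787.41] 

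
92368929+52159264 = 144528193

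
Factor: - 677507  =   - 37^1*18311^1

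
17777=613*29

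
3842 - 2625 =1217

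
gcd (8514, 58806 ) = 198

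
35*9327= 326445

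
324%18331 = 324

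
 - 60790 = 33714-94504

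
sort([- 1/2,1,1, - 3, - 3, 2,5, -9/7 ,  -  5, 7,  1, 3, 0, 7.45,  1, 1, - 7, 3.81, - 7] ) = [ - 7, - 7 , - 5,-3,- 3,- 9/7, - 1/2, 0,1, 1, 1,1, 1,2, 3,  3.81, 5,7,7.45]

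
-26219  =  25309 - 51528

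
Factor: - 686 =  - 2^1*7^3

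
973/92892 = 973/92892 = 0.01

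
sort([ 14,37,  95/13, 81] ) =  [95/13, 14, 37, 81 ] 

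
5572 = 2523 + 3049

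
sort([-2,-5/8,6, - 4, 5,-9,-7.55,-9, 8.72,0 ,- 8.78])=[-9, - 9,-8.78, - 7.55, - 4 ,-2,-5/8,0, 5,6,8.72]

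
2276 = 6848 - 4572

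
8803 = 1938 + 6865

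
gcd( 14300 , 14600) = 100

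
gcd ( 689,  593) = 1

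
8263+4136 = 12399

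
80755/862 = 93 + 589/862 = 93.68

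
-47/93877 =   -  1 + 93830/93877 = - 0.00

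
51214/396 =25607/198 = 129.33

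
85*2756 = 234260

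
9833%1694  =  1363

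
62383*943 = 58827169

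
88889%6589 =3232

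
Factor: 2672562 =2^1 * 3^1 * 445427^1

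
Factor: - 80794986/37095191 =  - 2^1*3^1*7^( - 1)*29^1*97^1*4787^1*5299313^(  -  1)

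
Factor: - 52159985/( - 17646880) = 10431997/3529376  =  2^( - 5)*53^( - 1)*1951^1*2081^ ( - 1) * 5347^1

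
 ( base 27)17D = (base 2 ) 1110100011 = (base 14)4a7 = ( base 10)931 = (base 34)RD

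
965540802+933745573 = 1899286375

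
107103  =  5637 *19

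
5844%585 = 579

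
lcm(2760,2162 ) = 129720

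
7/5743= 7/5743 = 0.00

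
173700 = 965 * 180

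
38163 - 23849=14314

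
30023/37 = 30023/37 = 811.43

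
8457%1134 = 519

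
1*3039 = 3039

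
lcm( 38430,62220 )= 1306620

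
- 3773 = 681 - 4454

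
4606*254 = 1169924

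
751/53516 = 751/53516 = 0.01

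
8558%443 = 141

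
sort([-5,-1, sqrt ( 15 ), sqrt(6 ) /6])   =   [ - 5,-1,  sqrt ( 6 ) /6,sqrt (15)]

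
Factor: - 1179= -3^2 * 131^1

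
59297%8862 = 6125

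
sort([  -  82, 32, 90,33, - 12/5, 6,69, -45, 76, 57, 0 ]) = [ - 82,-45, - 12/5,0, 6, 32, 33,57, 69, 76, 90]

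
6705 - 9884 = - 3179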